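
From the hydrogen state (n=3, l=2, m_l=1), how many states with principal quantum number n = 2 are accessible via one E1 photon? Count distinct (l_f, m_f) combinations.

2

E1 requires Δl = ±1, so l_f ∈ {1, 3}; with 0 ≤ l_f ≤ n_f−1 = 1, the allowed l_f values are {1}.
For l_f = 1: m_f ∈ {m_i−1, m_i, m_i+1} ∩ [−1, 1] = {0, 1} → 2 states.
Total: 2.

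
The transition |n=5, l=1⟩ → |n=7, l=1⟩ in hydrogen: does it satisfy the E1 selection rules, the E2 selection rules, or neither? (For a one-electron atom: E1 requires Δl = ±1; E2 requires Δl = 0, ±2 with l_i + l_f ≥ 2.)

Δl = 1 − 1 = +0; l_i + l_f = 2.
E1 (Δl = ±1): not satisfied.
E2 (Δl = 0,±2, l_i+l_f ≥ 2): satisfied.

E2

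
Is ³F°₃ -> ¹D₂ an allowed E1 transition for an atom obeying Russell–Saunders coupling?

Reading off the term symbols: S 1→0, L 3→2, J 3→2, parity odd→even.
Parity must change: odd → even — satisfied.
ΔS = 0: S: 1 → 0 — violated.
ΔL = 0, ±1 (not L=0↔0): L: 3 → 2, ΔL = -1 — satisfied.
ΔJ = 0, ±1 (not J=0↔0): J: 3 → 2, ΔJ = -1 — satisfied.
Rule(s) violated: ΔS.

forbidden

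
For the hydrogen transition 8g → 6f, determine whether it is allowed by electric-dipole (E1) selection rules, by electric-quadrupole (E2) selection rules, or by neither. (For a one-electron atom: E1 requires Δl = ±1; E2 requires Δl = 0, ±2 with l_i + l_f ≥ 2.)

E1

Δl = 3 − 4 = -1; l_i + l_f = 7.
E1 (Δl = ±1): satisfied.
E2 (Δl = 0,±2, l_i+l_f ≥ 2): not satisfied.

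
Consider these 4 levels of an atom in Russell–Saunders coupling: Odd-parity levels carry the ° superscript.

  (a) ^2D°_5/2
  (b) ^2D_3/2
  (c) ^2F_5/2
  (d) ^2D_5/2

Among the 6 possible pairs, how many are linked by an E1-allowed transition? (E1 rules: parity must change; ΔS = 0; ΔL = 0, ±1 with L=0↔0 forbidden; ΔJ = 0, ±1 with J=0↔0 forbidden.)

3

(a)–(b): allowed.
(a)–(c): allowed.
(a)–(d): allowed.
(b)–(c): forbidden (parity).
(b)–(d): forbidden (parity).
(c)–(d): forbidden (parity).
Allowed pairs: 3 of 6.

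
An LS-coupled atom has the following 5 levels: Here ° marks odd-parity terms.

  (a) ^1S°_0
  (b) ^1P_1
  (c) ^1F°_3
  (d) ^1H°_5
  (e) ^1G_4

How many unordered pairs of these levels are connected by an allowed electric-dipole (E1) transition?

3

(a)–(b): allowed.
(a)–(c): forbidden (parity, ΔL, ΔJ).
(a)–(d): forbidden (parity, ΔL, ΔJ).
(a)–(e): forbidden (ΔL, ΔJ).
(b)–(c): forbidden (ΔL, ΔJ).
(b)–(d): forbidden (ΔL, ΔJ).
(b)–(e): forbidden (parity, ΔL, ΔJ).
(c)–(d): forbidden (parity, ΔL, ΔJ).
(c)–(e): allowed.
(d)–(e): allowed.
Allowed pairs: 3 of 10.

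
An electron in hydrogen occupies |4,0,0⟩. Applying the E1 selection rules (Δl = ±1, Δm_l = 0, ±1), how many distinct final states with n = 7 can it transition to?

E1 requires Δl = ±1, so l_f ∈ {-1, 1}; with 0 ≤ l_f ≤ n_f−1 = 6, the allowed l_f values are {1}.
For l_f = 1: m_f ∈ {m_i−1, m_i, m_i+1} ∩ [−1, 1] = {-1, 0, 1} → 3 states.
Total: 3.

3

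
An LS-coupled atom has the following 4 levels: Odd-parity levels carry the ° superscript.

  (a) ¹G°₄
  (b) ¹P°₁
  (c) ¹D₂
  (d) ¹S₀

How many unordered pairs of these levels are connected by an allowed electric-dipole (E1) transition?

(a)–(b): forbidden (parity, ΔL, ΔJ).
(a)–(c): forbidden (ΔL, ΔJ).
(a)–(d): forbidden (ΔL, ΔJ).
(b)–(c): allowed.
(b)–(d): allowed.
(c)–(d): forbidden (parity, ΔL, ΔJ).
Allowed pairs: 2 of 6.

2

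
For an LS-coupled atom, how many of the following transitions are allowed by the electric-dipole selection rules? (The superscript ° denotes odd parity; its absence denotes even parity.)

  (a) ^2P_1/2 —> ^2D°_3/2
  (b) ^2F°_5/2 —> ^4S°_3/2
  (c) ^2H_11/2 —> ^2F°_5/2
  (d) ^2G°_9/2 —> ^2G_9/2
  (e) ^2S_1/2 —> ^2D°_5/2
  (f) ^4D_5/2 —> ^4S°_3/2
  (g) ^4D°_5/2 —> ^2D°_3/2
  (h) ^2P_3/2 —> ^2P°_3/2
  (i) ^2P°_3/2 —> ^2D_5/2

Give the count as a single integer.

4

(a) allowed
(b) forbidden (parity, ΔS, ΔL fail)
(c) forbidden (ΔL, ΔJ fail)
(d) allowed
(e) forbidden (ΔL, ΔJ fail)
(f) forbidden (ΔL fails)
(g) forbidden (parity, ΔS fail)
(h) allowed
(i) allowed
Total allowed: 4 of 9.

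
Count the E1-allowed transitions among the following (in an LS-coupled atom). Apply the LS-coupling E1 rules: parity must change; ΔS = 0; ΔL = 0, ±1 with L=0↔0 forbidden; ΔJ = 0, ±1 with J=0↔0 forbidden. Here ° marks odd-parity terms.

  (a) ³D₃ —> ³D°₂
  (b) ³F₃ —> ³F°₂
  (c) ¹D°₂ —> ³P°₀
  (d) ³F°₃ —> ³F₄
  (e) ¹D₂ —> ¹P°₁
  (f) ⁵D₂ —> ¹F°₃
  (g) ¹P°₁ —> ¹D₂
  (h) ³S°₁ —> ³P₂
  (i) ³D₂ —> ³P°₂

(a) allowed
(b) allowed
(c) forbidden (parity, ΔS, ΔJ fail)
(d) allowed
(e) allowed
(f) forbidden (ΔS fails)
(g) allowed
(h) allowed
(i) allowed
Total allowed: 7 of 9.

7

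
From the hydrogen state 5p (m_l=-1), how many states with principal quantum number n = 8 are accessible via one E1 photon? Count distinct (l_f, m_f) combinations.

E1 requires Δl = ±1, so l_f ∈ {0, 2}; with 0 ≤ l_f ≤ n_f−1 = 7, the allowed l_f values are {0, 2}.
For l_f = 0: m_f ∈ {m_i−1, m_i, m_i+1} ∩ [−0, 0] = {0} → 1 state.
For l_f = 2: m_f ∈ {m_i−1, m_i, m_i+1} ∩ [−2, 2] = {-2, -1, 0} → 3 states.
Total: 4.

4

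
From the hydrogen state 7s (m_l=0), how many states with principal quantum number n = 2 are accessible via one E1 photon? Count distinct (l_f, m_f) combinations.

3

E1 requires Δl = ±1, so l_f ∈ {-1, 1}; with 0 ≤ l_f ≤ n_f−1 = 1, the allowed l_f values are {1}.
For l_f = 1: m_f ∈ {m_i−1, m_i, m_i+1} ∩ [−1, 1] = {-1, 0, 1} → 3 states.
Total: 3.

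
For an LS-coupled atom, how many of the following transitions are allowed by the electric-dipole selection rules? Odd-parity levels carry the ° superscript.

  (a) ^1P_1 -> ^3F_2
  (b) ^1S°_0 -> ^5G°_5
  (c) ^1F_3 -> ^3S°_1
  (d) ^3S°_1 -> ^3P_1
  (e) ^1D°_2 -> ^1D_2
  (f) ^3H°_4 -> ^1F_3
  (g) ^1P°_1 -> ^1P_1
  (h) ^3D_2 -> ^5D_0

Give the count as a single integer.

(a) forbidden (parity, ΔS, ΔL fail)
(b) forbidden (parity, ΔS, ΔL, ΔJ fail)
(c) forbidden (ΔS, ΔL, ΔJ fail)
(d) allowed
(e) allowed
(f) forbidden (ΔS, ΔL fail)
(g) allowed
(h) forbidden (parity, ΔS, ΔJ fail)
Total allowed: 3 of 8.

3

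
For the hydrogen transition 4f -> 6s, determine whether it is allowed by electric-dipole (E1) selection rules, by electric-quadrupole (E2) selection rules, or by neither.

neither

Δl = 0 − 3 = -3; l_i + l_f = 3.
E1 (Δl = ±1): not satisfied.
E2 (Δl = 0,±2, l_i+l_f ≥ 2): not satisfied.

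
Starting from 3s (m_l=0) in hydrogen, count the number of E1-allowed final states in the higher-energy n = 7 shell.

3

E1 requires Δl = ±1, so l_f ∈ {-1, 1}; with 0 ≤ l_f ≤ n_f−1 = 6, the allowed l_f values are {1}.
For l_f = 1: m_f ∈ {m_i−1, m_i, m_i+1} ∩ [−1, 1] = {-1, 0, 1} → 3 states.
Total: 3.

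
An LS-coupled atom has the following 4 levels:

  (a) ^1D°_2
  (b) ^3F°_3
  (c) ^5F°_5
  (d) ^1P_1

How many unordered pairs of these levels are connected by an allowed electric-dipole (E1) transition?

1

(a)–(b): forbidden (parity, ΔS).
(a)–(c): forbidden (parity, ΔS, ΔJ).
(a)–(d): allowed.
(b)–(c): forbidden (parity, ΔS, ΔJ).
(b)–(d): forbidden (ΔS, ΔL, ΔJ).
(c)–(d): forbidden (ΔS, ΔL, ΔJ).
Allowed pairs: 1 of 6.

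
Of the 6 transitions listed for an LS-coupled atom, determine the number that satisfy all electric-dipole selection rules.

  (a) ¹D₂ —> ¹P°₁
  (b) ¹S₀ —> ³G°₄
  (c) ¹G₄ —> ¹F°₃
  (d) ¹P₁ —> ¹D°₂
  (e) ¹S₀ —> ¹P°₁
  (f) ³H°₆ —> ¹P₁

4

(a) allowed
(b) forbidden (ΔS, ΔL, ΔJ fail)
(c) allowed
(d) allowed
(e) allowed
(f) forbidden (ΔS, ΔL, ΔJ fail)
Total allowed: 4 of 6.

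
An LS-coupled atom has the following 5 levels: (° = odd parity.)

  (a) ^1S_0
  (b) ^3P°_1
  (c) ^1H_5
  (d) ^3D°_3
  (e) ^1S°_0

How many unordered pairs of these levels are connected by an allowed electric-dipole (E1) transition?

0

(a)–(b): forbidden (ΔS).
(a)–(c): forbidden (parity, ΔL, ΔJ).
(a)–(d): forbidden (ΔS, ΔL, ΔJ).
(a)–(e): forbidden (ΔL, ΔJ).
(b)–(c): forbidden (ΔS, ΔL, ΔJ).
(b)–(d): forbidden (parity, ΔJ).
(b)–(e): forbidden (parity, ΔS).
(c)–(d): forbidden (ΔS, ΔL, ΔJ).
(c)–(e): forbidden (ΔL, ΔJ).
(d)–(e): forbidden (parity, ΔS, ΔL, ΔJ).
Allowed pairs: 0 of 10.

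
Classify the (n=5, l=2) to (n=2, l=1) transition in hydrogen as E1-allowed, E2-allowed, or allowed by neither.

E1

Δl = 1 − 2 = -1; l_i + l_f = 3.
E1 (Δl = ±1): satisfied.
E2 (Δl = 0,±2, l_i+l_f ≥ 2): not satisfied.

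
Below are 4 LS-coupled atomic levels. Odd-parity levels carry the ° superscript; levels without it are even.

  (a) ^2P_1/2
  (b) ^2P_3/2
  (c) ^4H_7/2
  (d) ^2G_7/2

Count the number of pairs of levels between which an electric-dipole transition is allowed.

(a)–(b): forbidden (parity).
(a)–(c): forbidden (parity, ΔS, ΔL, ΔJ).
(a)–(d): forbidden (parity, ΔL, ΔJ).
(b)–(c): forbidden (parity, ΔS, ΔL, ΔJ).
(b)–(d): forbidden (parity, ΔL, ΔJ).
(c)–(d): forbidden (parity, ΔS).
Allowed pairs: 0 of 6.

0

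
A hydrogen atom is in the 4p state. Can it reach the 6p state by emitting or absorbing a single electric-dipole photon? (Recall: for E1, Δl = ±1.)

forbidden

Initial l = 1, final l = 1, so Δl = +0. E1 requires Δl = ±1: fails.
The transition is electric-dipole forbidden.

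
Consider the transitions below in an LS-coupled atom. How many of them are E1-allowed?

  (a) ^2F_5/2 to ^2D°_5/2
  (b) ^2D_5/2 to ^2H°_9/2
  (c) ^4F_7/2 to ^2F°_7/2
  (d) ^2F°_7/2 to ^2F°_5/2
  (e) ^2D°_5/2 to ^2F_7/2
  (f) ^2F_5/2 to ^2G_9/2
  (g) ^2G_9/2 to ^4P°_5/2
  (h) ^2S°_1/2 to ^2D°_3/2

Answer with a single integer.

(a) allowed
(b) forbidden (ΔL, ΔJ fail)
(c) forbidden (ΔS fails)
(d) forbidden (parity fails)
(e) allowed
(f) forbidden (parity, ΔJ fail)
(g) forbidden (ΔS, ΔL, ΔJ fail)
(h) forbidden (parity, ΔL fail)
Total allowed: 2 of 8.

2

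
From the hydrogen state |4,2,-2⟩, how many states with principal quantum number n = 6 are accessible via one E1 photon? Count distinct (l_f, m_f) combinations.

E1 requires Δl = ±1, so l_f ∈ {1, 3}; with 0 ≤ l_f ≤ n_f−1 = 5, the allowed l_f values are {1, 3}.
For l_f = 1: m_f ∈ {m_i−1, m_i, m_i+1} ∩ [−1, 1] = {-1} → 1 state.
For l_f = 3: m_f ∈ {m_i−1, m_i, m_i+1} ∩ [−3, 3] = {-3, -2, -1} → 3 states.
Total: 4.

4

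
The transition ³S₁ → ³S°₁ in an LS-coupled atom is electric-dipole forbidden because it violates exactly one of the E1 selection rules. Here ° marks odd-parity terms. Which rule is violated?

Parity must change: even → odd — ✓.
ΔS = 0: S: 1 → 1 — ✓.
ΔL = 0, ±1 (not L=0↔0): L: 0 → 0, ΔL = +0 — ✗.
ΔJ = 0, ±1 (not J=0↔0): J: 1 → 1, ΔJ = +0 — ✓.

the L=0 ↔ L=0 exclusion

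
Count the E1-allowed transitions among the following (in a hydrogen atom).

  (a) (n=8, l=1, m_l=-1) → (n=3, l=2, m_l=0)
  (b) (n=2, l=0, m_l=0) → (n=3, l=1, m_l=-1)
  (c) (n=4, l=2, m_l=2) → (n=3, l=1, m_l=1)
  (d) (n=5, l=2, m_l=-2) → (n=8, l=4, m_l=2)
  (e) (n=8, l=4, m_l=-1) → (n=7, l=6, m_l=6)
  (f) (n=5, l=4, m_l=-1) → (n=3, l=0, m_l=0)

(a) allowed
(b) allowed
(c) allowed
(d) forbidden — Δl = +2 (E1 requires Δl = ±1); Δm_l = +4 (E1 requires Δm_l = 0, ±1)
(e) forbidden — Δl = +2 (E1 requires Δl = ±1); Δm_l = +7 (E1 requires Δm_l = 0, ±1)
(f) forbidden — Δl = -4 (E1 requires Δl = ±1)
Total allowed: 3 of 6.

3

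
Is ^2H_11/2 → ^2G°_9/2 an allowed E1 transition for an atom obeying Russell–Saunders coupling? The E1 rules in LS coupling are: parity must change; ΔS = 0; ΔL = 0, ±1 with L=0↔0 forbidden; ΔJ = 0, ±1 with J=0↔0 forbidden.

Initial level: S=1/2, L=5, J=11/2, parity even. Final level: S=1/2, L=4, J=9/2, parity odd.
ΔJ = 0, ±1 (not J=0↔0): J: 11/2 → 9/2, ΔJ = -1 — ✓.
ΔS = 0: S: 1/2 → 1/2 — ✓.
Parity must change: even → odd — ✓.
ΔL = 0, ±1 (not L=0↔0): L: 5 → 4, ΔL = -1 — ✓.
All four E1 rules are satisfied.

allowed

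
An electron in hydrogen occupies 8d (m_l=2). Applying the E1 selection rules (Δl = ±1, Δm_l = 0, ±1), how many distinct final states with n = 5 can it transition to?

4

E1 requires Δl = ±1, so l_f ∈ {1, 3}; with 0 ≤ l_f ≤ n_f−1 = 4, the allowed l_f values are {1, 3}.
For l_f = 1: m_f ∈ {m_i−1, m_i, m_i+1} ∩ [−1, 1] = {1} → 1 state.
For l_f = 3: m_f ∈ {m_i−1, m_i, m_i+1} ∩ [−3, 3] = {1, 2, 3} → 3 states.
Total: 4.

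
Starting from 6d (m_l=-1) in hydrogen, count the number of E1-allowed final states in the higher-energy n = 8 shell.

5

E1 requires Δl = ±1, so l_f ∈ {1, 3}; with 0 ≤ l_f ≤ n_f−1 = 7, the allowed l_f values are {1, 3}.
For l_f = 1: m_f ∈ {m_i−1, m_i, m_i+1} ∩ [−1, 1] = {-1, 0} → 2 states.
For l_f = 3: m_f ∈ {m_i−1, m_i, m_i+1} ∩ [−3, 3] = {-2, -1, 0} → 3 states.
Total: 5.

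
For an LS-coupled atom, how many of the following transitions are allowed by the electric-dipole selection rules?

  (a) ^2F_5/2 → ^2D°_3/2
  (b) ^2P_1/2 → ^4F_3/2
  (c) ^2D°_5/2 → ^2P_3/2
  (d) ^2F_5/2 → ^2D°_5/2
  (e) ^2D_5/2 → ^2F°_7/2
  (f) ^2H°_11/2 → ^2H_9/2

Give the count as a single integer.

5

(a) allowed
(b) forbidden (parity, ΔS, ΔL fail)
(c) allowed
(d) allowed
(e) allowed
(f) allowed
Total allowed: 5 of 6.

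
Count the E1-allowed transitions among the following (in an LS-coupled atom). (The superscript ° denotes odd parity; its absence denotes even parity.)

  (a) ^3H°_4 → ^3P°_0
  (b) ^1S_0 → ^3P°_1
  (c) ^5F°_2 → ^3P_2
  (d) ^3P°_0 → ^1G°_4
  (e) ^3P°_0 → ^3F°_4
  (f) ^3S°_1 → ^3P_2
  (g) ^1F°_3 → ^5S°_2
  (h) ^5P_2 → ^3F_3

1

(a) forbidden (parity, ΔL, ΔJ fail)
(b) forbidden (ΔS fails)
(c) forbidden (ΔS, ΔL fail)
(d) forbidden (parity, ΔS, ΔL, ΔJ fail)
(e) forbidden (parity, ΔL, ΔJ fail)
(f) allowed
(g) forbidden (parity, ΔS, ΔL fail)
(h) forbidden (parity, ΔS, ΔL fail)
Total allowed: 1 of 8.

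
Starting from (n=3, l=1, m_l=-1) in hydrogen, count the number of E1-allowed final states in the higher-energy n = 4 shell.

4

E1 requires Δl = ±1, so l_f ∈ {0, 2}; with 0 ≤ l_f ≤ n_f−1 = 3, the allowed l_f values are {0, 2}.
For l_f = 0: m_f ∈ {m_i−1, m_i, m_i+1} ∩ [−0, 0] = {0} → 1 state.
For l_f = 2: m_f ∈ {m_i−1, m_i, m_i+1} ∩ [−2, 2] = {-2, -1, 0} → 3 states.
Total: 4.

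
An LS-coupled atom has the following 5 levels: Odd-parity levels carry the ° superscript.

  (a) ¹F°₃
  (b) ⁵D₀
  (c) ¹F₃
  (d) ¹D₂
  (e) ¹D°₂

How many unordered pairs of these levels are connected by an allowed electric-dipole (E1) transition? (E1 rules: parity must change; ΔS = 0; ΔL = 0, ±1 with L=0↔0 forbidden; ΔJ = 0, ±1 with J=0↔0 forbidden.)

4

(a)–(b): forbidden (ΔS, ΔJ).
(a)–(c): allowed.
(a)–(d): allowed.
(a)–(e): forbidden (parity).
(b)–(c): forbidden (parity, ΔS, ΔJ).
(b)–(d): forbidden (parity, ΔS, ΔJ).
(b)–(e): forbidden (ΔS, ΔJ).
(c)–(d): forbidden (parity).
(c)–(e): allowed.
(d)–(e): allowed.
Allowed pairs: 4 of 10.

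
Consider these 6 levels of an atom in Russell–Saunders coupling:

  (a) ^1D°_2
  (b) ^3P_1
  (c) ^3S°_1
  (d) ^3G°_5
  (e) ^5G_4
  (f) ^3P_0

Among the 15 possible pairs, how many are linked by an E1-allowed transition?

(a)–(b): forbidden (ΔS).
(a)–(c): forbidden (parity, ΔS, ΔL).
(a)–(d): forbidden (parity, ΔS, ΔL, ΔJ).
(a)–(e): forbidden (ΔS, ΔL, ΔJ).
(a)–(f): forbidden (ΔS, ΔJ).
(b)–(c): allowed.
(b)–(d): forbidden (ΔL, ΔJ).
(b)–(e): forbidden (parity, ΔS, ΔL, ΔJ).
(b)–(f): forbidden (parity).
(c)–(d): forbidden (parity, ΔL, ΔJ).
(c)–(e): forbidden (ΔS, ΔL, ΔJ).
(c)–(f): allowed.
(d)–(e): forbidden (ΔS).
(d)–(f): forbidden (ΔL, ΔJ).
(e)–(f): forbidden (parity, ΔS, ΔL, ΔJ).
Allowed pairs: 2 of 15.

2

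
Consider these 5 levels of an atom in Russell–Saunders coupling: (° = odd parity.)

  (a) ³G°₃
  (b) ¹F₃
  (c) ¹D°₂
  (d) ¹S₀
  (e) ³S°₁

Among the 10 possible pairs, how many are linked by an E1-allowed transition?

1

(a)–(b): forbidden (ΔS).
(a)–(c): forbidden (parity, ΔS, ΔL).
(a)–(d): forbidden (ΔS, ΔL, ΔJ).
(a)–(e): forbidden (parity, ΔL, ΔJ).
(b)–(c): allowed.
(b)–(d): forbidden (parity, ΔL, ΔJ).
(b)–(e): forbidden (ΔS, ΔL, ΔJ).
(c)–(d): forbidden (ΔL, ΔJ).
(c)–(e): forbidden (parity, ΔS, ΔL).
(d)–(e): forbidden (ΔS, ΔL).
Allowed pairs: 1 of 10.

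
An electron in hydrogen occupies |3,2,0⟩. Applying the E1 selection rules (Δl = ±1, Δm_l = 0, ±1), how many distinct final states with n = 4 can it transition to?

E1 requires Δl = ±1, so l_f ∈ {1, 3}; with 0 ≤ l_f ≤ n_f−1 = 3, the allowed l_f values are {1, 3}.
For l_f = 1: m_f ∈ {m_i−1, m_i, m_i+1} ∩ [−1, 1] = {-1, 0, 1} → 3 states.
For l_f = 3: m_f ∈ {m_i−1, m_i, m_i+1} ∩ [−3, 3] = {-1, 0, 1} → 3 states.
Total: 6.

6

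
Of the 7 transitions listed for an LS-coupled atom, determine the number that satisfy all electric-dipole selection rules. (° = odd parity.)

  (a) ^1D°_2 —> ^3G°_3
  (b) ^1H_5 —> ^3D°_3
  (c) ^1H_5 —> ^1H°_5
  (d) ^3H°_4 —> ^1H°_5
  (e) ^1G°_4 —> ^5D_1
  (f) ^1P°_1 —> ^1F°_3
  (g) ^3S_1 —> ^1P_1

1

(a) forbidden (parity, ΔS, ΔL fail)
(b) forbidden (ΔS, ΔL, ΔJ fail)
(c) allowed
(d) forbidden (parity, ΔS fail)
(e) forbidden (ΔS, ΔL, ΔJ fail)
(f) forbidden (parity, ΔL, ΔJ fail)
(g) forbidden (parity, ΔS fail)
Total allowed: 1 of 7.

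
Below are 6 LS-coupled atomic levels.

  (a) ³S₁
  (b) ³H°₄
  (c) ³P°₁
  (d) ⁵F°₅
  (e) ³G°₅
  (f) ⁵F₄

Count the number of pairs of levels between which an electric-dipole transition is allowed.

2

(a)–(b): forbidden (ΔL, ΔJ).
(a)–(c): allowed.
(a)–(d): forbidden (ΔS, ΔL, ΔJ).
(a)–(e): forbidden (ΔL, ΔJ).
(a)–(f): forbidden (parity, ΔS, ΔL, ΔJ).
(b)–(c): forbidden (parity, ΔL, ΔJ).
(b)–(d): forbidden (parity, ΔS, ΔL).
(b)–(e): forbidden (parity).
(b)–(f): forbidden (ΔS, ΔL).
(c)–(d): forbidden (parity, ΔS, ΔL, ΔJ).
(c)–(e): forbidden (parity, ΔL, ΔJ).
(c)–(f): forbidden (ΔS, ΔL, ΔJ).
(d)–(e): forbidden (parity, ΔS).
(d)–(f): allowed.
(e)–(f): forbidden (ΔS).
Allowed pairs: 2 of 15.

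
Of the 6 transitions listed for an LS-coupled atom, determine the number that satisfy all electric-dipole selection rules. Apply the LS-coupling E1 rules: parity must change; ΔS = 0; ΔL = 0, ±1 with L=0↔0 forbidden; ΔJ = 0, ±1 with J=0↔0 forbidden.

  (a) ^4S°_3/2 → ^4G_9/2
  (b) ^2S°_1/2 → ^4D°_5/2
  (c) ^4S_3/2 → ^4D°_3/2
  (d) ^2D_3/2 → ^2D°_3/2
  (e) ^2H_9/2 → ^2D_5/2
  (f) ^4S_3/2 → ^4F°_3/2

1

(a) forbidden (ΔL, ΔJ fail)
(b) forbidden (parity, ΔS, ΔL, ΔJ fail)
(c) forbidden (ΔL fails)
(d) allowed
(e) forbidden (parity, ΔL, ΔJ fail)
(f) forbidden (ΔL fails)
Total allowed: 1 of 6.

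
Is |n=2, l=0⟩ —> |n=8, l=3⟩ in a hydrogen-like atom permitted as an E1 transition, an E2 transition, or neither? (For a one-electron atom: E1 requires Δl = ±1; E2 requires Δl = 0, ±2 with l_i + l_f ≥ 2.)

Δl = 3 − 0 = +3; l_i + l_f = 3.
E1 (Δl = ±1): not satisfied.
E2 (Δl = 0,±2, l_i+l_f ≥ 2): not satisfied.

neither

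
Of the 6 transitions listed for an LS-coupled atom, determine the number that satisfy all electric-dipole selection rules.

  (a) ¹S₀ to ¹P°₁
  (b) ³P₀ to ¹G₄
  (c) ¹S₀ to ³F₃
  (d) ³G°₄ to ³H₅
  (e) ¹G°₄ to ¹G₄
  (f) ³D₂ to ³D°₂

4

(a) allowed
(b) forbidden (parity, ΔS, ΔL, ΔJ fail)
(c) forbidden (parity, ΔS, ΔL, ΔJ fail)
(d) allowed
(e) allowed
(f) allowed
Total allowed: 4 of 6.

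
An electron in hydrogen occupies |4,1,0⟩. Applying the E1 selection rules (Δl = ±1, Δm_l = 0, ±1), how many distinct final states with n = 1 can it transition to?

E1 requires Δl = ±1, so l_f ∈ {0, 2}; with 0 ≤ l_f ≤ n_f−1 = 0, the allowed l_f values are {0}.
For l_f = 0: m_f ∈ {m_i−1, m_i, m_i+1} ∩ [−0, 0] = {0} → 1 state.
Total: 1.

1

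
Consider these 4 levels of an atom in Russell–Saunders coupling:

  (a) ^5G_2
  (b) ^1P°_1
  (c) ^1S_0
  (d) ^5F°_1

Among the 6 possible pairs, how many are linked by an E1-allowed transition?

(a)–(b): forbidden (ΔS, ΔL).
(a)–(c): forbidden (parity, ΔS, ΔL, ΔJ).
(a)–(d): allowed.
(b)–(c): allowed.
(b)–(d): forbidden (parity, ΔS, ΔL).
(c)–(d): forbidden (ΔS, ΔL).
Allowed pairs: 2 of 6.

2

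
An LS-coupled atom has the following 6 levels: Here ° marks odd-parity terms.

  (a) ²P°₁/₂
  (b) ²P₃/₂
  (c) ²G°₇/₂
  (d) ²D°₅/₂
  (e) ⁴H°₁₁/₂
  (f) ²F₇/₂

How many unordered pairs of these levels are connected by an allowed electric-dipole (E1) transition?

4

(a)–(b): allowed.
(a)–(c): forbidden (parity, ΔL, ΔJ).
(a)–(d): forbidden (parity, ΔJ).
(a)–(e): forbidden (parity, ΔS, ΔL, ΔJ).
(a)–(f): forbidden (ΔL, ΔJ).
(b)–(c): forbidden (ΔL, ΔJ).
(b)–(d): allowed.
(b)–(e): forbidden (ΔS, ΔL, ΔJ).
(b)–(f): forbidden (parity, ΔL, ΔJ).
(c)–(d): forbidden (parity, ΔL).
(c)–(e): forbidden (parity, ΔS, ΔJ).
(c)–(f): allowed.
(d)–(e): forbidden (parity, ΔS, ΔL, ΔJ).
(d)–(f): allowed.
(e)–(f): forbidden (ΔS, ΔL, ΔJ).
Allowed pairs: 4 of 15.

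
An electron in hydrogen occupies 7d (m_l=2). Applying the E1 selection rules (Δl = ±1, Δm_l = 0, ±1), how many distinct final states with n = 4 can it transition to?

E1 requires Δl = ±1, so l_f ∈ {1, 3}; with 0 ≤ l_f ≤ n_f−1 = 3, the allowed l_f values are {1, 3}.
For l_f = 1: m_f ∈ {m_i−1, m_i, m_i+1} ∩ [−1, 1] = {1} → 1 state.
For l_f = 3: m_f ∈ {m_i−1, m_i, m_i+1} ∩ [−3, 3] = {1, 2, 3} → 3 states.
Total: 4.

4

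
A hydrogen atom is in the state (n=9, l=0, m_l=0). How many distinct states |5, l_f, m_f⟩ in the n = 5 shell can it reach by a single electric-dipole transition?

3

E1 requires Δl = ±1, so l_f ∈ {-1, 1}; with 0 ≤ l_f ≤ n_f−1 = 4, the allowed l_f values are {1}.
For l_f = 1: m_f ∈ {m_i−1, m_i, m_i+1} ∩ [−1, 1] = {-1, 0, 1} → 3 states.
Total: 3.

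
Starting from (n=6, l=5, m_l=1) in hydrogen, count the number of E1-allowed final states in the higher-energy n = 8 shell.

6

E1 requires Δl = ±1, so l_f ∈ {4, 6}; with 0 ≤ l_f ≤ n_f−1 = 7, the allowed l_f values are {4, 6}.
For l_f = 4: m_f ∈ {m_i−1, m_i, m_i+1} ∩ [−4, 4] = {0, 1, 2} → 3 states.
For l_f = 6: m_f ∈ {m_i−1, m_i, m_i+1} ∩ [−6, 6] = {0, 1, 2} → 3 states.
Total: 6.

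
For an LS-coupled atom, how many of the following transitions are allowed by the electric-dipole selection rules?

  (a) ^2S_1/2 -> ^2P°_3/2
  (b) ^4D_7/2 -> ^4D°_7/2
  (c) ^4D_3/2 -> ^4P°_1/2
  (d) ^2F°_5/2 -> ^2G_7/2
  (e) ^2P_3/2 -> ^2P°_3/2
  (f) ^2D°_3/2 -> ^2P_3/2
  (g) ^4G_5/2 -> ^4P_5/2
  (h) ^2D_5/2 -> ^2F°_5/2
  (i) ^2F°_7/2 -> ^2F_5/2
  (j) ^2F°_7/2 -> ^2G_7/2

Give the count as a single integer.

9

(a) allowed
(b) allowed
(c) allowed
(d) allowed
(e) allowed
(f) allowed
(g) forbidden (parity, ΔL fail)
(h) allowed
(i) allowed
(j) allowed
Total allowed: 9 of 10.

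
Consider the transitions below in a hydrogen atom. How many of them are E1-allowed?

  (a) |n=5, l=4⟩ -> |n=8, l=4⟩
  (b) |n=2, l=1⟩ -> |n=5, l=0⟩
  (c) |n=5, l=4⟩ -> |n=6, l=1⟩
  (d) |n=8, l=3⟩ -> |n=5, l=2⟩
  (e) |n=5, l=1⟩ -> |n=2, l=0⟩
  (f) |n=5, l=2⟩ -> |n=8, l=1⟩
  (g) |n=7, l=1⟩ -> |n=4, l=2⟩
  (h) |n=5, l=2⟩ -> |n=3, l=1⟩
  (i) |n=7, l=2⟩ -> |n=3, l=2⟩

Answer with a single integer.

(a) forbidden — Δl = +0 (E1 requires Δl = ±1)
(b) allowed
(c) forbidden — Δl = -3 (E1 requires Δl = ±1)
(d) allowed
(e) allowed
(f) allowed
(g) allowed
(h) allowed
(i) forbidden — Δl = +0 (E1 requires Δl = ±1)
Total allowed: 6 of 9.

6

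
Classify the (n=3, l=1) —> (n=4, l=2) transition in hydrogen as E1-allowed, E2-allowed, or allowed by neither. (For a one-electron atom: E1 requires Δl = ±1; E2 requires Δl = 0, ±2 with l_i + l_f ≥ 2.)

E1

Δl = 2 − 1 = +1; l_i + l_f = 3.
E1 (Δl = ±1): satisfied.
E2 (Δl = 0,±2, l_i+l_f ≥ 2): not satisfied.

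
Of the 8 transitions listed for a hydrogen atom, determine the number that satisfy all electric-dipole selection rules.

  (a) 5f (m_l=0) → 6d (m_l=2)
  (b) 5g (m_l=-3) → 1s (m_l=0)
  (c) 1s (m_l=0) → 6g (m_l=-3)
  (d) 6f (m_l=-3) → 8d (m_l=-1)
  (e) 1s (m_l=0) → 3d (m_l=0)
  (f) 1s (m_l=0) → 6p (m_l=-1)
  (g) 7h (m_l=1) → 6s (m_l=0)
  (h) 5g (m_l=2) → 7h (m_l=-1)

(a) forbidden — Δm_l = +2 (E1 requires Δm_l = 0, ±1)
(b) forbidden — Δl = -4 (E1 requires Δl = ±1); Δm_l = +3 (E1 requires Δm_l = 0, ±1)
(c) forbidden — Δl = +4 (E1 requires Δl = ±1); Δm_l = -3 (E1 requires Δm_l = 0, ±1)
(d) forbidden — Δm_l = +2 (E1 requires Δm_l = 0, ±1)
(e) forbidden — Δl = +2 (E1 requires Δl = ±1)
(f) allowed
(g) forbidden — Δl = -5 (E1 requires Δl = ±1)
(h) forbidden — Δm_l = -3 (E1 requires Δm_l = 0, ±1)
Total allowed: 1 of 8.

1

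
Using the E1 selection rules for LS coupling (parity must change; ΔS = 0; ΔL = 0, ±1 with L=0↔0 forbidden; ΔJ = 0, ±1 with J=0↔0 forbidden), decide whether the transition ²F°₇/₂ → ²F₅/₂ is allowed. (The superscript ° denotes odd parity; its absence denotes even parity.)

ΔJ = 0, ±1 (not J=0↔0): J: 7/2 → 5/2, ΔJ = -1 — satisfied.
ΔL = 0, ±1 (not L=0↔0): L: 3 → 3, ΔL = +0 — satisfied.
ΔS = 0: S: 1/2 → 1/2 — satisfied.
Parity must change: odd → even — satisfied.
All four E1 rules are satisfied.

allowed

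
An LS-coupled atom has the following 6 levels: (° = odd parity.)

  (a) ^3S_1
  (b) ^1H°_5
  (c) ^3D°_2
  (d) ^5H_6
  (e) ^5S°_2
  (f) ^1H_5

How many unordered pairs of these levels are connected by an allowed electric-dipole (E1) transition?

1

(a)–(b): forbidden (ΔS, ΔL, ΔJ).
(a)–(c): forbidden (ΔL).
(a)–(d): forbidden (parity, ΔS, ΔL, ΔJ).
(a)–(e): forbidden (ΔS, ΔL).
(a)–(f): forbidden (parity, ΔS, ΔL, ΔJ).
(b)–(c): forbidden (parity, ΔS, ΔL, ΔJ).
(b)–(d): forbidden (ΔS).
(b)–(e): forbidden (parity, ΔS, ΔL, ΔJ).
(b)–(f): allowed.
(c)–(d): forbidden (ΔS, ΔL, ΔJ).
(c)–(e): forbidden (parity, ΔS, ΔL).
(c)–(f): forbidden (ΔS, ΔL, ΔJ).
(d)–(e): forbidden (ΔL, ΔJ).
(d)–(f): forbidden (parity, ΔS).
(e)–(f): forbidden (ΔS, ΔL, ΔJ).
Allowed pairs: 1 of 15.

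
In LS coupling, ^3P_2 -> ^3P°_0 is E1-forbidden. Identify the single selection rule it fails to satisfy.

Reading off the term symbols: S 1→1, L 1→1, J 2→0, parity even→odd.
Parity must change: even → odd — ok.
ΔS = 0: S: 1 → 1 — ok.
ΔL = 0, ±1 (not L=0↔0): L: 1 → 1, ΔL = +0 — ok.
ΔJ = 0, ±1 (not J=0↔0): J: 2 → 0, ΔJ = -2 — fails.

the ΔJ = 0, ±1 rule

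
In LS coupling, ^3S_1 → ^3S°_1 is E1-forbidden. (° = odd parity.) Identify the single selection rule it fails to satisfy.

Initial level: S=1, L=0, J=1, parity even. Final level: S=1, L=0, J=1, parity odd.
Parity must change: even → odd — ✓.
ΔS = 0: S: 1 → 1 — ✓.
ΔL = 0, ±1 (not L=0↔0): L: 0 → 0, ΔL = +0 — ✗.
ΔJ = 0, ±1 (not J=0↔0): J: 1 → 1, ΔJ = +0 — ✓.

the L=0 ↔ L=0 exclusion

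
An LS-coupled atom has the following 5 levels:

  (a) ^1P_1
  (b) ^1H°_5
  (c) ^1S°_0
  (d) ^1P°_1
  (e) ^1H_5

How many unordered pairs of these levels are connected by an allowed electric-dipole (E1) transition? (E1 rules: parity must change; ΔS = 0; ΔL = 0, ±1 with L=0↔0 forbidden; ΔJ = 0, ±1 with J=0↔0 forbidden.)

3

(a)–(b): forbidden (ΔL, ΔJ).
(a)–(c): allowed.
(a)–(d): allowed.
(a)–(e): forbidden (parity, ΔL, ΔJ).
(b)–(c): forbidden (parity, ΔL, ΔJ).
(b)–(d): forbidden (parity, ΔL, ΔJ).
(b)–(e): allowed.
(c)–(d): forbidden (parity).
(c)–(e): forbidden (ΔL, ΔJ).
(d)–(e): forbidden (ΔL, ΔJ).
Allowed pairs: 3 of 10.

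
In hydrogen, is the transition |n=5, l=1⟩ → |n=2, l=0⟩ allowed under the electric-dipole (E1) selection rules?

allowed

l: 1 → 0 (Δl = -1). Δl = ±1 satisfied.
All E1 selection rules are satisfied.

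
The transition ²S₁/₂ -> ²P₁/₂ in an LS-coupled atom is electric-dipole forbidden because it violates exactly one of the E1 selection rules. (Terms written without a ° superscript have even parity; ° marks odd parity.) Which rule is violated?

Initial level: S=1/2, L=0, J=1/2, parity even. Final level: S=1/2, L=1, J=1/2, parity even.
Parity must change: even → even — fails.
ΔS = 0: S: 1/2 → 1/2 — ok.
ΔL = 0, ±1 (not L=0↔0): L: 0 → 1, ΔL = +1 — ok.
ΔJ = 0, ±1 (not J=0↔0): J: 1/2 → 1/2, ΔJ = +0 — ok.

parity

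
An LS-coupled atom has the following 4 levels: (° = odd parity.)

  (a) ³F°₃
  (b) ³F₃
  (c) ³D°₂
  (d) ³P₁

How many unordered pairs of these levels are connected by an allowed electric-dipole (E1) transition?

3

(a)–(b): allowed.
(a)–(c): forbidden (parity).
(a)–(d): forbidden (ΔL, ΔJ).
(b)–(c): allowed.
(b)–(d): forbidden (parity, ΔL, ΔJ).
(c)–(d): allowed.
Allowed pairs: 3 of 6.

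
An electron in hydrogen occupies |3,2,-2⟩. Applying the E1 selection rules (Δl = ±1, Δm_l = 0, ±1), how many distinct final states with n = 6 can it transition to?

E1 requires Δl = ±1, so l_f ∈ {1, 3}; with 0 ≤ l_f ≤ n_f−1 = 5, the allowed l_f values are {1, 3}.
For l_f = 1: m_f ∈ {m_i−1, m_i, m_i+1} ∩ [−1, 1] = {-1} → 1 state.
For l_f = 3: m_f ∈ {m_i−1, m_i, m_i+1} ∩ [−3, 3] = {-3, -2, -1} → 3 states.
Total: 4.

4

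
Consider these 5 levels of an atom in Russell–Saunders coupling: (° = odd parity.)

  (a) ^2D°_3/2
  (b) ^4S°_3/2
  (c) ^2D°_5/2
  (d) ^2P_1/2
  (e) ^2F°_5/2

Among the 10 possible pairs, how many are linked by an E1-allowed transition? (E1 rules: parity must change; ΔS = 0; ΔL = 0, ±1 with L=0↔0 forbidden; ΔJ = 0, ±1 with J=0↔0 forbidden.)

(a)–(b): forbidden (parity, ΔS, ΔL).
(a)–(c): forbidden (parity).
(a)–(d): allowed.
(a)–(e): forbidden (parity).
(b)–(c): forbidden (parity, ΔS, ΔL).
(b)–(d): forbidden (ΔS).
(b)–(e): forbidden (parity, ΔS, ΔL).
(c)–(d): forbidden (ΔJ).
(c)–(e): forbidden (parity).
(d)–(e): forbidden (ΔL, ΔJ).
Allowed pairs: 1 of 10.

1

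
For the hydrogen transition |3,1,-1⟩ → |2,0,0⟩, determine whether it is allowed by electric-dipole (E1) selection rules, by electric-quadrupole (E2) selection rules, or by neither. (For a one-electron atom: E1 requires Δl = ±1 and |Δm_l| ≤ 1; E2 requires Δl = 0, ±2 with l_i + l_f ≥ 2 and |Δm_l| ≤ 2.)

E1

Δl = 0 − 1 = -1; l_i + l_f = 1.
Δm_l = +1.
E1 (Δl = ±1, |Δm_l| ≤ 1): satisfied.
E2 (Δl = 0,±2, l_i+l_f ≥ 2, |Δm_l| ≤ 2): not satisfied.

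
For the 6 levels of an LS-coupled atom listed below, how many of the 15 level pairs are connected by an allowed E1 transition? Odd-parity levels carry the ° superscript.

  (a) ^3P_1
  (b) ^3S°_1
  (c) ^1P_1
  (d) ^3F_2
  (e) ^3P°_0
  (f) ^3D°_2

4

(a)–(b): allowed.
(a)–(c): forbidden (parity, ΔS).
(a)–(d): forbidden (parity, ΔL).
(a)–(e): allowed.
(a)–(f): allowed.
(b)–(c): forbidden (ΔS).
(b)–(d): forbidden (ΔL).
(b)–(e): forbidden (parity).
(b)–(f): forbidden (parity, ΔL).
(c)–(d): forbidden (parity, ΔS, ΔL).
(c)–(e): forbidden (ΔS).
(c)–(f): forbidden (ΔS).
(d)–(e): forbidden (ΔL, ΔJ).
(d)–(f): allowed.
(e)–(f): forbidden (parity, ΔJ).
Allowed pairs: 4 of 15.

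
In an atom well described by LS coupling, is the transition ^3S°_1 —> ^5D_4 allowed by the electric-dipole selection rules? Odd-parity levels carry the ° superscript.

forbidden

Initial level: S=1, L=0, J=1, parity odd. Final level: S=2, L=2, J=4, parity even.
Parity must change: odd → even — passes.
ΔL = 0, ±1 (not L=0↔0): L: 0 → 2, ΔL = +2 — fails.
ΔJ = 0, ±1 (not J=0↔0): J: 1 → 4, ΔJ = +3 — fails.
ΔS = 0: S: 1 → 2 — fails.
Rule(s) violated: ΔS, ΔL, ΔJ.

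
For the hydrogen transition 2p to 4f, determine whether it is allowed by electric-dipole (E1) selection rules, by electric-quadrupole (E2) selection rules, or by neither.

Δl = 3 − 1 = +2; l_i + l_f = 4.
E1 (Δl = ±1): not satisfied.
E2 (Δl = 0,±2, l_i+l_f ≥ 2): satisfied.

E2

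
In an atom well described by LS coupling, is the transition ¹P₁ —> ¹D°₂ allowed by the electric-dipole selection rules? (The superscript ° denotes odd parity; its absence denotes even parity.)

Initial level: S=0, L=1, J=1, parity even. Final level: S=0, L=2, J=2, parity odd.
Parity must change: even → odd — satisfied.
ΔS = 0: S: 0 → 0 — satisfied.
ΔL = 0, ±1 (not L=0↔0): L: 1 → 2, ΔL = +1 — satisfied.
ΔJ = 0, ±1 (not J=0↔0): J: 1 → 2, ΔJ = +1 — satisfied.
All four E1 rules are satisfied.

allowed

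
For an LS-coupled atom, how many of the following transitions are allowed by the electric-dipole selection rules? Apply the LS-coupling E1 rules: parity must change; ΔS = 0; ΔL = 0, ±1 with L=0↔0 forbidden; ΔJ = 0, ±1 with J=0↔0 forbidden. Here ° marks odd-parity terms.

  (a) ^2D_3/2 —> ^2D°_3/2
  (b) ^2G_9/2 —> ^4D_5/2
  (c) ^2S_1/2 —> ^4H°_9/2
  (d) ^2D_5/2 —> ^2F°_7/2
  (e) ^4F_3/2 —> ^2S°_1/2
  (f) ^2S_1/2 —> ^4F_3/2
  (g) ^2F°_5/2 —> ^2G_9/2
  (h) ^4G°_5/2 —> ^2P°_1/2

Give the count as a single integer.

(a) allowed
(b) forbidden (parity, ΔS, ΔL, ΔJ fail)
(c) forbidden (ΔS, ΔL, ΔJ fail)
(d) allowed
(e) forbidden (ΔS, ΔL fail)
(f) forbidden (parity, ΔS, ΔL fail)
(g) forbidden (ΔJ fails)
(h) forbidden (parity, ΔS, ΔL, ΔJ fail)
Total allowed: 2 of 8.

2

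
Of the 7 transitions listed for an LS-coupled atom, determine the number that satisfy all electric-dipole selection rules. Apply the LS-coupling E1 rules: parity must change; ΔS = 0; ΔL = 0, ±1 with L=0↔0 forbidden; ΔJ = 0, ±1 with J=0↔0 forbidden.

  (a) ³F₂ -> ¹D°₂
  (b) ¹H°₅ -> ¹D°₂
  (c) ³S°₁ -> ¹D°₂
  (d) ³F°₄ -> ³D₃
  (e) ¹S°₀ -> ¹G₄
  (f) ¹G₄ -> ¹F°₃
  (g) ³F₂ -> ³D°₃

3

(a) forbidden (ΔS fails)
(b) forbidden (parity, ΔL, ΔJ fail)
(c) forbidden (parity, ΔS, ΔL fail)
(d) allowed
(e) forbidden (ΔL, ΔJ fail)
(f) allowed
(g) allowed
Total allowed: 3 of 7.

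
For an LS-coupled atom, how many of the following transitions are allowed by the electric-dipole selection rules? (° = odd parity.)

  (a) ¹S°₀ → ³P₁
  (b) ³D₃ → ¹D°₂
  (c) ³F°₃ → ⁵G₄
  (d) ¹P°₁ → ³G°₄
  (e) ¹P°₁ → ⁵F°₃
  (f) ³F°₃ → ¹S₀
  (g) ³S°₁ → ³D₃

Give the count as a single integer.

(a) forbidden (ΔS fails)
(b) forbidden (ΔS fails)
(c) forbidden (ΔS fails)
(d) forbidden (parity, ΔS, ΔL, ΔJ fail)
(e) forbidden (parity, ΔS, ΔL, ΔJ fail)
(f) forbidden (ΔS, ΔL, ΔJ fail)
(g) forbidden (ΔL, ΔJ fail)
Total allowed: 0 of 7.

0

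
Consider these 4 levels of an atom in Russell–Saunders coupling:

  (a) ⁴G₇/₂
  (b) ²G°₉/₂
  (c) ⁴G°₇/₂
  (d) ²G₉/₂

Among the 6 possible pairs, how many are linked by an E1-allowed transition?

2

(a)–(b): forbidden (ΔS).
(a)–(c): allowed.
(a)–(d): forbidden (parity, ΔS).
(b)–(c): forbidden (parity, ΔS).
(b)–(d): allowed.
(c)–(d): forbidden (ΔS).
Allowed pairs: 2 of 6.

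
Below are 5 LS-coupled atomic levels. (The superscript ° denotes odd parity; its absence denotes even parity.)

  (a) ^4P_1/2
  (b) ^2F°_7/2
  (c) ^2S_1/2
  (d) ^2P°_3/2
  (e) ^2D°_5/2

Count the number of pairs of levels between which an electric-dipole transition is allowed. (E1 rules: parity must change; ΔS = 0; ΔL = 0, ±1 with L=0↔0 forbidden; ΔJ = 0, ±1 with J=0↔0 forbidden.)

1

(a)–(b): forbidden (ΔS, ΔL, ΔJ).
(a)–(c): forbidden (parity, ΔS).
(a)–(d): forbidden (ΔS).
(a)–(e): forbidden (ΔS, ΔJ).
(b)–(c): forbidden (ΔL, ΔJ).
(b)–(d): forbidden (parity, ΔL, ΔJ).
(b)–(e): forbidden (parity).
(c)–(d): allowed.
(c)–(e): forbidden (ΔL, ΔJ).
(d)–(e): forbidden (parity).
Allowed pairs: 1 of 10.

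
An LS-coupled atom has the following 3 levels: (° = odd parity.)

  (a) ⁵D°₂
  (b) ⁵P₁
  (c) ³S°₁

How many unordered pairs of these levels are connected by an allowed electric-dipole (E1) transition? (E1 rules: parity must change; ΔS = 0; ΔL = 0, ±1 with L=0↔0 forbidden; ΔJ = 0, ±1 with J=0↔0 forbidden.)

(a)–(b): allowed.
(a)–(c): forbidden (parity, ΔS, ΔL).
(b)–(c): forbidden (ΔS).
Allowed pairs: 1 of 3.

1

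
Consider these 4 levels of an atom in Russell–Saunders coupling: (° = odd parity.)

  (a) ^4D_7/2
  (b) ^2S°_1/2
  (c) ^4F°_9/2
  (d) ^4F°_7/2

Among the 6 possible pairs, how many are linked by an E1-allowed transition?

(a)–(b): forbidden (ΔS, ΔL, ΔJ).
(a)–(c): allowed.
(a)–(d): allowed.
(b)–(c): forbidden (parity, ΔS, ΔL, ΔJ).
(b)–(d): forbidden (parity, ΔS, ΔL, ΔJ).
(c)–(d): forbidden (parity).
Allowed pairs: 2 of 6.

2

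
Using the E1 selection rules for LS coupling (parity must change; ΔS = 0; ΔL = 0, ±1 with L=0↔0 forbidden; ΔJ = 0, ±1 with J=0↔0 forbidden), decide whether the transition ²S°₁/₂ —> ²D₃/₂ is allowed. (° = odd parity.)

forbidden

Initial level: S=1/2, L=0, J=1/2, parity odd. Final level: S=1/2, L=2, J=3/2, parity even.
Parity must change: odd → even — ok.
ΔS = 0: S: 1/2 → 1/2 — ok.
ΔL = 0, ±1 (not L=0↔0): L: 0 → 2, ΔL = +2 — fails.
ΔJ = 0, ±1 (not J=0↔0): J: 1/2 → 3/2, ΔJ = +1 — ok.
Rule(s) violated: ΔL.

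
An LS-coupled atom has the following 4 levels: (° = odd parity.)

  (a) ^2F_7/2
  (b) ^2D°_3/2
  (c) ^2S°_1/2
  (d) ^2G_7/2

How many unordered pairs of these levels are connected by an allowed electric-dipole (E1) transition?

(a)–(b): forbidden (ΔJ).
(a)–(c): forbidden (ΔL, ΔJ).
(a)–(d): forbidden (parity).
(b)–(c): forbidden (parity, ΔL).
(b)–(d): forbidden (ΔL, ΔJ).
(c)–(d): forbidden (ΔL, ΔJ).
Allowed pairs: 0 of 6.

0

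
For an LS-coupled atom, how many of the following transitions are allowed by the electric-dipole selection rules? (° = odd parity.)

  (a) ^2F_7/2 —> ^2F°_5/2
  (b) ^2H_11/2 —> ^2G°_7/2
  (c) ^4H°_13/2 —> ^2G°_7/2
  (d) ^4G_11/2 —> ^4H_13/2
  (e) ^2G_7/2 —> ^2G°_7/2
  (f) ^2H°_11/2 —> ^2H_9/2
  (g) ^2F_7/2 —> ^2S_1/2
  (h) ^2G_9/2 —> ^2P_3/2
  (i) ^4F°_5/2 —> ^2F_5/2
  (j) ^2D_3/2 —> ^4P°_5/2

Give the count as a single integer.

(a) allowed
(b) forbidden (ΔJ fails)
(c) forbidden (parity, ΔS, ΔJ fail)
(d) forbidden (parity fails)
(e) allowed
(f) allowed
(g) forbidden (parity, ΔL, ΔJ fail)
(h) forbidden (parity, ΔL, ΔJ fail)
(i) forbidden (ΔS fails)
(j) forbidden (ΔS fails)
Total allowed: 3 of 10.

3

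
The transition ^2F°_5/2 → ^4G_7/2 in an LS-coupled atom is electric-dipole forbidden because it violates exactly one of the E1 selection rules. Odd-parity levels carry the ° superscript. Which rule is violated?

the ΔS = 0 rule

Initial level: S=1/2, L=3, J=5/2, parity odd. Final level: S=3/2, L=4, J=7/2, parity even.
ΔL = 0, ±1 (not L=0↔0): L: 3 → 4, ΔL = +1 — ✓.
ΔJ = 0, ±1 (not J=0↔0): J: 5/2 → 7/2, ΔJ = +1 — ✓.
Parity must change: odd → even — ✓.
ΔS = 0: S: 1/2 → 3/2 — ✗.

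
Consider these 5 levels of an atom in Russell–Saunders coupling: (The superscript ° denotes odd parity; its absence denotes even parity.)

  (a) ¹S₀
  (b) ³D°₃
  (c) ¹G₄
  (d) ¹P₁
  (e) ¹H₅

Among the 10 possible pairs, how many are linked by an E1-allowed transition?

(a)–(b): forbidden (ΔS, ΔL, ΔJ).
(a)–(c): forbidden (parity, ΔL, ΔJ).
(a)–(d): forbidden (parity).
(a)–(e): forbidden (parity, ΔL, ΔJ).
(b)–(c): forbidden (ΔS, ΔL).
(b)–(d): forbidden (ΔS, ΔJ).
(b)–(e): forbidden (ΔS, ΔL, ΔJ).
(c)–(d): forbidden (parity, ΔL, ΔJ).
(c)–(e): forbidden (parity).
(d)–(e): forbidden (parity, ΔL, ΔJ).
Allowed pairs: 0 of 10.

0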